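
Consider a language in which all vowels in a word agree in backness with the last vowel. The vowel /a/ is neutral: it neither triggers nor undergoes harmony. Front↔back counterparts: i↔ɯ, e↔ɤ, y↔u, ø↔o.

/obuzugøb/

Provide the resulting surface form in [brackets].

[øbyzygøb]

/o/ harmonizes with /ø/ ([-back]) → [ø]
/u/ harmonizes with /ø/ ([-back]) → [y]
/u/ harmonizes with /ø/ ([-back]) → [y]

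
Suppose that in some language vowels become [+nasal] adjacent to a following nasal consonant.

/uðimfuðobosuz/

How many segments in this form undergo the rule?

/i/ before nasal /m/ → [ĩ]
1 segment changes.

1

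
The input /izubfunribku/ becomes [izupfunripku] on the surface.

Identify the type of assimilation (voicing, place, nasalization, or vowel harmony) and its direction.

voicing assimilation, regressive

/b/→[p] /b/→[p].
Each target copies a feature from the following segment, so the direction is regressive.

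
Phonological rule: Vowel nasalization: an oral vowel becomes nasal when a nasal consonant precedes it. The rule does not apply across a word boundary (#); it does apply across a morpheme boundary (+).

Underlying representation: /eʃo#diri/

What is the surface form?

no segment meets the rule's conditions; no change.

[eʃo#diri]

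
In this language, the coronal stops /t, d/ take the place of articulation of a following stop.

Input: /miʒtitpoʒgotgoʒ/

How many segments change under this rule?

/t/ before /p/ (labial) → [p]
/t/ before /g/ (velar) → [k]
2 segments change.

2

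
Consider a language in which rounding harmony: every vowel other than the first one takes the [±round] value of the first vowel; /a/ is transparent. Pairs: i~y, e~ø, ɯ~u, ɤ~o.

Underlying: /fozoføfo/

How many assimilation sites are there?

No segment meets the rule's conditions.

0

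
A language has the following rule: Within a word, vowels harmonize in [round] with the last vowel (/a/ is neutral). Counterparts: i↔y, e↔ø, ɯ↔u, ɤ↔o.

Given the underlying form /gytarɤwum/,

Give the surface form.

/ɤ/ harmonizes with /u/ ([+round]) → [o]

[gytarowum]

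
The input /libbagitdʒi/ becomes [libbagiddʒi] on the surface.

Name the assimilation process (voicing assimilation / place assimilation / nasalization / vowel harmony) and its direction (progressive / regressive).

voicing assimilation, regressive

/t/→[d].
Each target copies a feature from the following segment, so the direction is regressive.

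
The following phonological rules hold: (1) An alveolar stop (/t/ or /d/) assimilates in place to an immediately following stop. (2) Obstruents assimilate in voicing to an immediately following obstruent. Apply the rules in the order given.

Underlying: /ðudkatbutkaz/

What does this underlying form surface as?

[ðukkabbukkaz]

Rule 1: /d/ before /k/ (velar) → [g]
Rule 1: /t/ before /b/ (labial) → [p]
Rule 1: /t/ before /k/ (velar) → [k]
After rule 1: ðugkapbukkaz
Rule 2: /g/ before /k/ (voiceless) → [k]
Rule 2: /p/ before /b/ (voiced) → [b]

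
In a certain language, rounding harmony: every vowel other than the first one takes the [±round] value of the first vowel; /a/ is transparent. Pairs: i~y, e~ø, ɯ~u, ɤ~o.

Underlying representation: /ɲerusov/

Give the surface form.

[ɲerɯsɤv]

/u/ harmonizes with /e/ ([-round]) → [ɯ]
/o/ harmonizes with /e/ ([-round]) → [ɤ]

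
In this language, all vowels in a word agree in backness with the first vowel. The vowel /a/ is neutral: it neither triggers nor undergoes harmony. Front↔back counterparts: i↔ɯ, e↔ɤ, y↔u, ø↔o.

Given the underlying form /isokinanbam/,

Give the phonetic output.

/o/ harmonizes with /i/ ([-back]) → [ø]

[isøkinanbam]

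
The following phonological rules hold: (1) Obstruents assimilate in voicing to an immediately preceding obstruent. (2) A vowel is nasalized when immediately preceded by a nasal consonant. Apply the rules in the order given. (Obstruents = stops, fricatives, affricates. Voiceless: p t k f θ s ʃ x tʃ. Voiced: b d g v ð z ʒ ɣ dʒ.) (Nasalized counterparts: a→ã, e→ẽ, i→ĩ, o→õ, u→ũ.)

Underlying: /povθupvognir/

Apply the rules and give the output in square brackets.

Rule 1: /θ/ after /v/ (voiced) → [ð]
Rule 1: /v/ after /p/ (voiceless) → [f]
After rule 1: povðupfognir
Rule 2: /i/ after nasal /n/ → [ĩ]

[povðupfognĩr]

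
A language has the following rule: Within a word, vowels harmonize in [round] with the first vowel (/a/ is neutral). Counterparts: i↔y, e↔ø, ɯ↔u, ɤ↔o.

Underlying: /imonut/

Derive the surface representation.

/o/ harmonizes with /i/ ([-round]) → [ɤ]
/u/ harmonizes with /i/ ([-round]) → [ɯ]

[imɤnɯt]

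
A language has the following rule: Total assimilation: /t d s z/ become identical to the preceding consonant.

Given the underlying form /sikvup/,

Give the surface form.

[sikvup]

no segment meets the rule's conditions; no change.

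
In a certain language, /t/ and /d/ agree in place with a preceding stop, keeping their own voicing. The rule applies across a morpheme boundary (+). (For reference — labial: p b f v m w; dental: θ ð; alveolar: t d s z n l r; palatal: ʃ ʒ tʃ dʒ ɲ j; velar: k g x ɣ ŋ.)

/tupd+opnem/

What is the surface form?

[tupb+opnem]

/d/ after /p/ (labial) → [b]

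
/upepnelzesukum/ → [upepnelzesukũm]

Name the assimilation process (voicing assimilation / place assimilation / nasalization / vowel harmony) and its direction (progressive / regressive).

nasalization, regressive

/u/→[ũ].
Each target copies a feature from the following segment, so the direction is regressive.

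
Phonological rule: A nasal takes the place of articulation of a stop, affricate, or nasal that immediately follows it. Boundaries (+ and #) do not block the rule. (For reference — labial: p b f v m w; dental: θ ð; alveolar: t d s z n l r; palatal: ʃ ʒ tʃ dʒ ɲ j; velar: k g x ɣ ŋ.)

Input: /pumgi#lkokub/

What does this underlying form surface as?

/m/ before /g/ (velar) → [ŋ]

[puŋgi#lkokub]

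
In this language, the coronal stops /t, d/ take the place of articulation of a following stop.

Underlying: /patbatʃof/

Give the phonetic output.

[papbatʃof]

/t/ before /b/ (labial) → [p]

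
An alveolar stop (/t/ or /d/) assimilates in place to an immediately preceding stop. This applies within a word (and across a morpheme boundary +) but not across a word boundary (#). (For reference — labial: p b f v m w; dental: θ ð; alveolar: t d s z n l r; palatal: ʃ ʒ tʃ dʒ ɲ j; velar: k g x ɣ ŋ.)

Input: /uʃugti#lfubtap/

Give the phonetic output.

/t/ after /g/ (velar) → [k]
/t/ after /b/ (labial) → [p]

[uʃugki#lfubpap]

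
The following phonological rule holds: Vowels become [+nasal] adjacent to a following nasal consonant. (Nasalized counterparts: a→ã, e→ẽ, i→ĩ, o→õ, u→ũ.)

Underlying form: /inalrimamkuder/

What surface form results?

[ĩnalrĩmãmkuder]

/i/ before nasal /n/ → [ĩ]
/i/ before nasal /m/ → [ĩ]
/a/ before nasal /m/ → [ã]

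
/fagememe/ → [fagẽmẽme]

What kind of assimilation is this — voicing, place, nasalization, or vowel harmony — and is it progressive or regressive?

nasalization, regressive

/e/→[ẽ] /e/→[ẽ].
Each target copies a feature from the following segment, so the direction is regressive.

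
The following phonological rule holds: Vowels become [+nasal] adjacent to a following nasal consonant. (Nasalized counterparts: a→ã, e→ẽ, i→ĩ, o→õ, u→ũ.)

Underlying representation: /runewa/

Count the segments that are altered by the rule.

/u/ before nasal /n/ → [ũ]
1 segment changes.

1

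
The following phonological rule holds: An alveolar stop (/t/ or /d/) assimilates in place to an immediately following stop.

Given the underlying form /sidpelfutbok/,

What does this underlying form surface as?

[sibpelfupbok]

/d/ before /p/ (labial) → [b]
/t/ before /b/ (labial) → [p]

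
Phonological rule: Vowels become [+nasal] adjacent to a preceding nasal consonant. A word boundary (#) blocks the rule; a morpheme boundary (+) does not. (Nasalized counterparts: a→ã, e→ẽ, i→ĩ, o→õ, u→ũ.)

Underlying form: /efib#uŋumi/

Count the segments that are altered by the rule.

2

/u/ after nasal /ŋ/ → [ũ]
/i/ after nasal /m/ → [ĩ]
2 segments change.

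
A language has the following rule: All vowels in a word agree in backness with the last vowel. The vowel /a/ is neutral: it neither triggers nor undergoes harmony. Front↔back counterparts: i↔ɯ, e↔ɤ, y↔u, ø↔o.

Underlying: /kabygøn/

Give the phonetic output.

no segment meets the rule's conditions; no change.

[kabygøn]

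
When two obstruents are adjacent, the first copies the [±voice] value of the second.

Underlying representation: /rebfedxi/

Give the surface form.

/b/ before /f/ (voiceless) → [p]
/d/ before /x/ (voiceless) → [t]

[repfetxi]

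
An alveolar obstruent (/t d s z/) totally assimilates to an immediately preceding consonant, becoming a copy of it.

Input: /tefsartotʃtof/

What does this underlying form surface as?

[teffarrotʃtʃof]

/s/ after /f/ → [f] (total assimilation)
/t/ after /r/ → [r] (total assimilation)
/t/ after /tʃ/ → [tʃ] (total assimilation)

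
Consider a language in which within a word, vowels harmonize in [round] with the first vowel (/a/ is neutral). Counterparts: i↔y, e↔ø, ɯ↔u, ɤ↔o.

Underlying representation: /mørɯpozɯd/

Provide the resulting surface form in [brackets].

[mørupozud]

/ɯ/ harmonizes with /ø/ ([+round]) → [u]
/ɯ/ harmonizes with /ø/ ([+round]) → [u]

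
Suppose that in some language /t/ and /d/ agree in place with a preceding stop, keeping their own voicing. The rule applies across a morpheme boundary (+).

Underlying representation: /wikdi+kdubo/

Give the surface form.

/d/ after /k/ (velar) → [g]
/d/ after /k/ (velar) → [g]

[wikgi+kgubo]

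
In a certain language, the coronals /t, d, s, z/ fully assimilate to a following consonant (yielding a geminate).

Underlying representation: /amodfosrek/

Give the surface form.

/d/ before /f/ → [f] (total assimilation)
/s/ before /r/ → [r] (total assimilation)

[amofforrek]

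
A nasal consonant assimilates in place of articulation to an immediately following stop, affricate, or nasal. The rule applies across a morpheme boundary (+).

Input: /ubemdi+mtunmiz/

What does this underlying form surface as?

/m/ before /d/ (alveolar) → [n]
/m/ before /t/ (alveolar) → [n]
/n/ before /m/ (labial) → [m]

[ubendi+ntummiz]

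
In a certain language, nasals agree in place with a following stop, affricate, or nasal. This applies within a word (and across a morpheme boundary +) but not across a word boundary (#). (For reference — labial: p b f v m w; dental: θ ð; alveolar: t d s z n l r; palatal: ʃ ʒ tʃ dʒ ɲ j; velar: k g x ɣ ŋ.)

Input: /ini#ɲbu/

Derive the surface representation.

/ɲ/ before /b/ (labial) → [m]

[ini#mbu]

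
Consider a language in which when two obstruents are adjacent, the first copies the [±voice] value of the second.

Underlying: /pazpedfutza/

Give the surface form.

/z/ before /p/ (voiceless) → [s]
/d/ before /f/ (voiceless) → [t]
/t/ before /z/ (voiced) → [d]

[paspetfudza]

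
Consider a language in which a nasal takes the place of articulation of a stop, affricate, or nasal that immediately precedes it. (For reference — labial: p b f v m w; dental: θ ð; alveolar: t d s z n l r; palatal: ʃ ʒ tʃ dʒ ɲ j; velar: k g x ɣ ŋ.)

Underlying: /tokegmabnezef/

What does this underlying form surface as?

/m/ after /g/ (velar) → [ŋ]
/n/ after /b/ (labial) → [m]

[tokegŋabmezef]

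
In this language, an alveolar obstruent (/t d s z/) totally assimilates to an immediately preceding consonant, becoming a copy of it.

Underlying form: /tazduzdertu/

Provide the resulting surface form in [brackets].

/d/ after /z/ → [z] (total assimilation)
/d/ after /z/ → [z] (total assimilation)
/t/ after /r/ → [r] (total assimilation)

[tazzuzzerru]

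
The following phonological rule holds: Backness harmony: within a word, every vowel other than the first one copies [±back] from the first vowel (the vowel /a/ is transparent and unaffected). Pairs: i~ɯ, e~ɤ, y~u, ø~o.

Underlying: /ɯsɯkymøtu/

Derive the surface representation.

/y/ harmonizes with /ɯ/ ([+back]) → [u]
/ø/ harmonizes with /ɯ/ ([+back]) → [o]

[ɯsɯkumotu]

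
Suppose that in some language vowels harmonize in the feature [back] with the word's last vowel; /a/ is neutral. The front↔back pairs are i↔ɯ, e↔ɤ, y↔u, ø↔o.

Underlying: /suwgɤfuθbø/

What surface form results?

[sywgefyθbø]

/u/ harmonizes with /ø/ ([-back]) → [y]
/ɤ/ harmonizes with /ø/ ([-back]) → [e]
/u/ harmonizes with /ø/ ([-back]) → [y]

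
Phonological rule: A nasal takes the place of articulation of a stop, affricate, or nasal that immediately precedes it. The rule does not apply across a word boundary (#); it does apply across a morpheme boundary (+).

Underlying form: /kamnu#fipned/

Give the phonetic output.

[kammu#fipmed]

/n/ after /m/ (labial) → [m]
/n/ after /p/ (labial) → [m]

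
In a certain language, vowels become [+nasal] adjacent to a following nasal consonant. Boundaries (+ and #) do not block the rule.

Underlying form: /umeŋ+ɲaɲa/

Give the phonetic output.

[ũmẽŋ+ɲãɲa]

/u/ before nasal /m/ → [ũ]
/e/ before nasal /ŋ/ → [ẽ]
/a/ before nasal /ɲ/ → [ã]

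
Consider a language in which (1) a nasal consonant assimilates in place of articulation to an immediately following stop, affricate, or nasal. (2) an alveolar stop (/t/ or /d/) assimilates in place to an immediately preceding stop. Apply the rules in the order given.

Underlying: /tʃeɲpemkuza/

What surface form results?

Rule 1: /ɲ/ before /p/ (labial) → [m]
Rule 1: /m/ before /k/ (velar) → [ŋ]
After rule 1: tʃempeŋkuza
Rule 2: no segment meets the rule's conditions; no change.

[tʃempeŋkuza]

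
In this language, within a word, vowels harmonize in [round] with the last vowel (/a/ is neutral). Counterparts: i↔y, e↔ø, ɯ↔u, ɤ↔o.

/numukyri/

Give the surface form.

/u/ harmonizes with /i/ ([-round]) → [ɯ]
/u/ harmonizes with /i/ ([-round]) → [ɯ]
/y/ harmonizes with /i/ ([-round]) → [i]

[nɯmɯkiri]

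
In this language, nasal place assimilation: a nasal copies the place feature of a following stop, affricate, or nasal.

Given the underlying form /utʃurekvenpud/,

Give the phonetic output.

[utʃurekvempud]

/n/ before /p/ (labial) → [m]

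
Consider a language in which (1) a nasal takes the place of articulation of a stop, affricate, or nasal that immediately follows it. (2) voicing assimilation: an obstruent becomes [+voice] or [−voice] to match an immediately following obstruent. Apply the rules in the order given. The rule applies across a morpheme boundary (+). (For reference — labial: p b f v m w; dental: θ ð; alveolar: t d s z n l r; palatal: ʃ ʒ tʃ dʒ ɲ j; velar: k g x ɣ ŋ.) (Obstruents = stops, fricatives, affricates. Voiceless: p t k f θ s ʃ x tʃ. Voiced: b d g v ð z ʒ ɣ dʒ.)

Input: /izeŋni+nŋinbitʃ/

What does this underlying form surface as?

[izenni+ŋŋimbitʃ]

Rule 1: /ŋ/ before /n/ (alveolar) → [n]
Rule 1: /n/ before /ŋ/ (velar) → [ŋ]
Rule 1: /n/ before /b/ (labial) → [m]
After rule 1: izenni+ŋŋimbitʃ
Rule 2: no segment meets the rule's conditions; no change.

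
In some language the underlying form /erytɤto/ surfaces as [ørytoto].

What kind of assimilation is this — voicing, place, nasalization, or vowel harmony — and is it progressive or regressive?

vowel harmony, regressive

/e/→[ø] /ɤ/→[o].
Vowels agree with the last vowel, so the harmony is regressive.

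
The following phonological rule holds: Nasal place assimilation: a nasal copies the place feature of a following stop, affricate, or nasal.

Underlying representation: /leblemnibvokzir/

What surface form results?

[leblennibvokzir]

/m/ before /n/ (alveolar) → [n]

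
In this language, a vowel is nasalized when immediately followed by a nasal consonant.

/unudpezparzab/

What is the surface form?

[ũnudpezparzab]

/u/ before nasal /n/ → [ũ]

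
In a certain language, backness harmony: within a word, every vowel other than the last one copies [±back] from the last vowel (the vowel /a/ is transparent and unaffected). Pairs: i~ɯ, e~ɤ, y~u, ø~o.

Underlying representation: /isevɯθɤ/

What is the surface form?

/i/ harmonizes with /ɤ/ ([+back]) → [ɯ]
/e/ harmonizes with /ɤ/ ([+back]) → [ɤ]

[ɯsɤvɯθɤ]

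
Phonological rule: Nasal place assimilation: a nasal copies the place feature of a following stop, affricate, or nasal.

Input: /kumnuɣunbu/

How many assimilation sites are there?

/m/ before /n/ (alveolar) → [n]
/n/ before /b/ (labial) → [m]
2 segments change.

2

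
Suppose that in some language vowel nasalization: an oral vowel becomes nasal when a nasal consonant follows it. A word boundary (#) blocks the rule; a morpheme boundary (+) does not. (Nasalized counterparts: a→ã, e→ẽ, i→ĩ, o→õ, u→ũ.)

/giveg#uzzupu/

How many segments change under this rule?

0

No segment meets the rule's conditions.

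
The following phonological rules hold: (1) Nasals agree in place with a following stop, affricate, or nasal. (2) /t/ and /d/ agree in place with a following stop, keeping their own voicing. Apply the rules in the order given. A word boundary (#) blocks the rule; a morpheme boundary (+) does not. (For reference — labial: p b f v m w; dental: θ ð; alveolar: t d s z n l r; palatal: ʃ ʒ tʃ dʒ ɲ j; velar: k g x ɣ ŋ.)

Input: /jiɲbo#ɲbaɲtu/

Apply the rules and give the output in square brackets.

[jimbo#mbantu]

Rule 1: /ɲ/ before /b/ (labial) → [m]
Rule 1: /ɲ/ before /b/ (labial) → [m]
Rule 1: /ɲ/ before /t/ (alveolar) → [n]
After rule 1: jimbo#mbantu
Rule 2: no segment meets the rule's conditions; no change.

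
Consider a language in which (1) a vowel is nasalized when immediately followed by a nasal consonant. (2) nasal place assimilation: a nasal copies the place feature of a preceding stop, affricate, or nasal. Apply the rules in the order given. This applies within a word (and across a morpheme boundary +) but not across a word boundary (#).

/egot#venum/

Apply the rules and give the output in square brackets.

Rule 1: /e/ before nasal /n/ → [ẽ]
Rule 1: /u/ before nasal /m/ → [ũ]
After rule 1: egot#vẽnũm
Rule 2: no segment meets the rule's conditions; no change.

[egot#vẽnũm]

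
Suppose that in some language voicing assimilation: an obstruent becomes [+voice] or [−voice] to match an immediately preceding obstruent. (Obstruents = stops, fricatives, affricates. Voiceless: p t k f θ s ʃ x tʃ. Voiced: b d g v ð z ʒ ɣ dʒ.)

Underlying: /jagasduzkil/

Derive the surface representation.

/d/ after /s/ (voiceless) → [t]
/k/ after /z/ (voiced) → [g]

[jagastuzgil]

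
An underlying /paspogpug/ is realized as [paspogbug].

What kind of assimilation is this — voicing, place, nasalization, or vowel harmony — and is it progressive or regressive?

voicing assimilation, progressive

/p/→[b].
Each target copies a feature from the preceding segment, so the direction is progressive.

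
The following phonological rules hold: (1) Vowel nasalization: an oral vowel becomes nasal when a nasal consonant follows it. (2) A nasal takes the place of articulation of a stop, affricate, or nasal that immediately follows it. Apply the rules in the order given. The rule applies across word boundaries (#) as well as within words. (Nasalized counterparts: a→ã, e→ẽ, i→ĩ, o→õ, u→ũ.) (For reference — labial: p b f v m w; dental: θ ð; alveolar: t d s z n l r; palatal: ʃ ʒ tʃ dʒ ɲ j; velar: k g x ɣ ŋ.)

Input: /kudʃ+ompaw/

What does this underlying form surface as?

Rule 1: /o/ before nasal /m/ → [õ]
After rule 1: kudʃ+õmpaw
Rule 2: no segment meets the rule's conditions; no change.

[kudʃ+õmpaw]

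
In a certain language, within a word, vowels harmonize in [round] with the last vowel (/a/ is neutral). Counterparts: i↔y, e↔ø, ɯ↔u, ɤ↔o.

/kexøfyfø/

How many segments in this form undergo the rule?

1

/e/ harmonizes with /ø/ ([+round]) → [ø]
1 segment changes.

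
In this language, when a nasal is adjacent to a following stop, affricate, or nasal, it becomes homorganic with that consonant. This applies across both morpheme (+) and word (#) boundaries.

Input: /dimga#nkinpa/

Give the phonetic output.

/m/ before /g/ (velar) → [ŋ]
/n/ before /k/ (velar) → [ŋ]
/n/ before /p/ (labial) → [m]

[diŋga#ŋkimpa]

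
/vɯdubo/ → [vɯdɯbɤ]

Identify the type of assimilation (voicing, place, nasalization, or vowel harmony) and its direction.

vowel harmony, progressive

/u/→[ɯ] /o/→[ɤ].
Vowels agree with the first vowel, so the harmony is progressive.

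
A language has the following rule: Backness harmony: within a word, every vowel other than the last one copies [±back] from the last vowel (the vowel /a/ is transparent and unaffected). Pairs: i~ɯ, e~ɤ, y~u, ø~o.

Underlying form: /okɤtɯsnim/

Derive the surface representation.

[øketisnim]

/o/ harmonizes with /i/ ([-back]) → [ø]
/ɤ/ harmonizes with /i/ ([-back]) → [e]
/ɯ/ harmonizes with /i/ ([-back]) → [i]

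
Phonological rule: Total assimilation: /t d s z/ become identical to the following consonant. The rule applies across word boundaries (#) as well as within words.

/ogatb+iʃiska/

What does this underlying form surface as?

[ogabb+iʃikka]

/t/ before /b/ → [b] (total assimilation)
/s/ before /k/ → [k] (total assimilation)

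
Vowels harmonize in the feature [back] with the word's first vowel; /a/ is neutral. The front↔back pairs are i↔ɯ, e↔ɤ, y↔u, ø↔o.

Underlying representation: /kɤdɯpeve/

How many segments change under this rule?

2

/e/ harmonizes with /ɤ/ ([+back]) → [ɤ]
/e/ harmonizes with /ɤ/ ([+back]) → [ɤ]
2 segments change.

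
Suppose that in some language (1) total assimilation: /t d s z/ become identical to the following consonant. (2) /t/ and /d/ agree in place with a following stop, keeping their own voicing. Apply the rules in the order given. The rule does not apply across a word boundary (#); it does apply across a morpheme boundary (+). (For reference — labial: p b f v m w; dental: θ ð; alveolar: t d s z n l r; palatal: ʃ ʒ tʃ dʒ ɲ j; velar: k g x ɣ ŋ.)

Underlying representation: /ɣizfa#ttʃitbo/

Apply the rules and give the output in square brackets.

[ɣiffa#tʃtʃibbo]

Rule 1: /z/ before /f/ → [f] (total assimilation)
Rule 1: /t/ before /tʃ/ → [tʃ] (total assimilation)
Rule 1: /t/ before /b/ → [b] (total assimilation)
After rule 1: ɣiffa#tʃtʃibbo
Rule 2: no segment meets the rule's conditions; no change.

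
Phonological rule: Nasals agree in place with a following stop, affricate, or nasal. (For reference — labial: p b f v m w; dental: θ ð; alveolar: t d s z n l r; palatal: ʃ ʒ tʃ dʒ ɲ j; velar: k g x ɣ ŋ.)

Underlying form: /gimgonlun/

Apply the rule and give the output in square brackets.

/m/ before /g/ (velar) → [ŋ]

[giŋgonlun]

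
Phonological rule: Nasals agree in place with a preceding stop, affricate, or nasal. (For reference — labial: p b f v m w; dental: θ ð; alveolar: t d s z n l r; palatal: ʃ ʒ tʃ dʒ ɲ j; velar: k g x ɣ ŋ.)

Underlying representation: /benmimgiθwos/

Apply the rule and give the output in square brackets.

/m/ after /n/ (alveolar) → [n]

[bennimgiθwos]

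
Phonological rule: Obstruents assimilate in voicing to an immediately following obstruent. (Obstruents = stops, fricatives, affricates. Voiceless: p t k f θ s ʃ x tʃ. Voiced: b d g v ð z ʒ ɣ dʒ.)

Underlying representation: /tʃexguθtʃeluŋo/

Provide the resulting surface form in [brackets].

[tʃeɣguθtʃeluŋo]

/x/ before /g/ (voiced) → [ɣ]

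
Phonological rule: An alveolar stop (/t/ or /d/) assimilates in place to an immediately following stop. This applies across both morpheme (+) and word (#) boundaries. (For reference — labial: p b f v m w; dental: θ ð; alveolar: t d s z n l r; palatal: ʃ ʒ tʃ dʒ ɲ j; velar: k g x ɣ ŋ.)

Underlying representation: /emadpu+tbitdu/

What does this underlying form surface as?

[emabpu+pbitdu]

/d/ before /p/ (labial) → [b]
/t/ before /b/ (labial) → [p]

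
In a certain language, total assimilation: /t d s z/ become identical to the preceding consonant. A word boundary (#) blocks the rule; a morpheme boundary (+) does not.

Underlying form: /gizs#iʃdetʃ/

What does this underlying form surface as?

[gizz#iʃʃetʃ]

/s/ after /z/ → [z] (total assimilation)
/d/ after /ʃ/ → [ʃ] (total assimilation)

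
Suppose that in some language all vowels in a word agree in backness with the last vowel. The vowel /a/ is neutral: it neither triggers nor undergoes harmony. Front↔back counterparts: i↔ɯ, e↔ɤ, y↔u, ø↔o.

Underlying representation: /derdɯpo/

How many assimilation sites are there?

/e/ harmonizes with /o/ ([+back]) → [ɤ]
1 segment changes.

1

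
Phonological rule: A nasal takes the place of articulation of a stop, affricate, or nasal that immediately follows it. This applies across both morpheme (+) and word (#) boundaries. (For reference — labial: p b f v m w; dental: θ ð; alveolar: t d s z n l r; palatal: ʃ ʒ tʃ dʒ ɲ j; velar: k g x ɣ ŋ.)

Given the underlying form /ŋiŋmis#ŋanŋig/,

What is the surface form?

[ŋimmis#ŋaŋŋig]

/ŋ/ before /m/ (labial) → [m]
/n/ before /ŋ/ (velar) → [ŋ]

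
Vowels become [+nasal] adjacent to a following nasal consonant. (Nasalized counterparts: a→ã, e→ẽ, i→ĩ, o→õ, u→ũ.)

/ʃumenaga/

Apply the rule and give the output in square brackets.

/u/ before nasal /m/ → [ũ]
/e/ before nasal /n/ → [ẽ]

[ʃũmẽnaga]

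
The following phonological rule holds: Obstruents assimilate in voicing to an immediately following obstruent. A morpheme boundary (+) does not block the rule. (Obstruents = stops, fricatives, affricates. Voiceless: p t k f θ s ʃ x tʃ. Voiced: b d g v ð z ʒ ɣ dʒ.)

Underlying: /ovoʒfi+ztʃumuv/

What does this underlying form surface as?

/ʒ/ before /f/ (voiceless) → [ʃ]
/z/ before /tʃ/ (voiceless) → [s]

[ovoʃfi+stʃumuv]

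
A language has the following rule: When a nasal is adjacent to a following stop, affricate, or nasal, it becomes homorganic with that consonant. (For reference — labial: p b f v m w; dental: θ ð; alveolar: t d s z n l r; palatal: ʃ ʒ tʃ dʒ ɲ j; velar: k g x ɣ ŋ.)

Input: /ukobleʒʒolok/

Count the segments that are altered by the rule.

0

No segment meets the rule's conditions.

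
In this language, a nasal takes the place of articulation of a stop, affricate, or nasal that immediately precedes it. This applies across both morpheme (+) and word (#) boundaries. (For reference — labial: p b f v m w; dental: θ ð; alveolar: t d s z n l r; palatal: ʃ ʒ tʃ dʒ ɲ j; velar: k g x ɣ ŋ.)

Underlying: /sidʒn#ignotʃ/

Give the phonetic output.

[sidʒɲ#igŋotʃ]

/n/ after /dʒ/ (palatal) → [ɲ]
/n/ after /g/ (velar) → [ŋ]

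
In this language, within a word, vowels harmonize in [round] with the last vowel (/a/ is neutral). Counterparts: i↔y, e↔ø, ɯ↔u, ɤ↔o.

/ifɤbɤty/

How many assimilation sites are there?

3

/i/ harmonizes with /y/ ([+round]) → [y]
/ɤ/ harmonizes with /y/ ([+round]) → [o]
/ɤ/ harmonizes with /y/ ([+round]) → [o]
3 segments change.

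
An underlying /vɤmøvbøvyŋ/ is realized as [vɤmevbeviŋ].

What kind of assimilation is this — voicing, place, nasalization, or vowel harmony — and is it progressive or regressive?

vowel harmony, progressive

/ø/→[e] /ø/→[e] /y/→[i].
Vowels agree with the first vowel, so the harmony is progressive.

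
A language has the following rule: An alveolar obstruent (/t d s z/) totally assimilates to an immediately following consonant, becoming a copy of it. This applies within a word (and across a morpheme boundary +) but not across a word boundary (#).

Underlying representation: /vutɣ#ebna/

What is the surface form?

[vuɣɣ#ebna]

/t/ before /ɣ/ → [ɣ] (total assimilation)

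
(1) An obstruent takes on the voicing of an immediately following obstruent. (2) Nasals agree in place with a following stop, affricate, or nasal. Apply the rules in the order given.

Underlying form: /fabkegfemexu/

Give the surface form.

[fapkekfemexu]

Rule 1: /b/ before /k/ (voiceless) → [p]
Rule 1: /g/ before /f/ (voiceless) → [k]
After rule 1: fapkekfemexu
Rule 2: no segment meets the rule's conditions; no change.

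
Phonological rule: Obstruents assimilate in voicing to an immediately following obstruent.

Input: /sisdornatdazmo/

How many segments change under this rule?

/s/ before /d/ (voiced) → [z]
/t/ before /d/ (voiced) → [d]
2 segments change.

2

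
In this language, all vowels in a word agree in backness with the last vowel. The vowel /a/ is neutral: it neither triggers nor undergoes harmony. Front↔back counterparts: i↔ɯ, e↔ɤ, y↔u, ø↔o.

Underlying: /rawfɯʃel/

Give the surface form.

/ɯ/ harmonizes with /e/ ([-back]) → [i]

[rawfiʃel]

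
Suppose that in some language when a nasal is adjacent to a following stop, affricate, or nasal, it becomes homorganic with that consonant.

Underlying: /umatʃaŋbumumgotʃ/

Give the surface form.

[umatʃambumuŋgotʃ]

/ŋ/ before /b/ (labial) → [m]
/m/ before /g/ (velar) → [ŋ]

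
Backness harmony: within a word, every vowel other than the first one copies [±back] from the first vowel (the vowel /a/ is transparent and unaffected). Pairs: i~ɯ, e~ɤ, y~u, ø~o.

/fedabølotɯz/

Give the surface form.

/o/ harmonizes with /e/ ([-back]) → [ø]
/ɯ/ harmonizes with /e/ ([-back]) → [i]

[fedabøløtiz]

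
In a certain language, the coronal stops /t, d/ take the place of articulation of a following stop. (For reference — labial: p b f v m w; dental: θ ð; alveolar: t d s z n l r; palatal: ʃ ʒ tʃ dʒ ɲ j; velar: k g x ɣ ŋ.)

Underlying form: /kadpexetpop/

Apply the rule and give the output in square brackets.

[kabpexeppop]

/d/ before /p/ (labial) → [b]
/t/ before /p/ (labial) → [p]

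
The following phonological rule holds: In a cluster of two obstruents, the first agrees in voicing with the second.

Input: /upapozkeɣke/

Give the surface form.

[upaposkexke]

/z/ before /k/ (voiceless) → [s]
/ɣ/ before /k/ (voiceless) → [x]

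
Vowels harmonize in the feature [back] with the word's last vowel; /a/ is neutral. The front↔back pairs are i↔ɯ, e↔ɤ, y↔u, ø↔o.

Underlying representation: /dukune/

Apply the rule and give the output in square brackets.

/u/ harmonizes with /e/ ([-back]) → [y]
/u/ harmonizes with /e/ ([-back]) → [y]

[dykyne]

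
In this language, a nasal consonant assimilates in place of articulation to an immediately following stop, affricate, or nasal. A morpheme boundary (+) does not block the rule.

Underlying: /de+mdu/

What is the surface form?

[de+ndu]

/m/ before /d/ (alveolar) → [n]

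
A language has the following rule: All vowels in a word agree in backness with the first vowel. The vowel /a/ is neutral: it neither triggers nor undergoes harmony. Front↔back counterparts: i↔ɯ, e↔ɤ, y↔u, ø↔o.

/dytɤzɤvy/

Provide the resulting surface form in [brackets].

[dytezevy]

/ɤ/ harmonizes with /y/ ([-back]) → [e]
/ɤ/ harmonizes with /y/ ([-back]) → [e]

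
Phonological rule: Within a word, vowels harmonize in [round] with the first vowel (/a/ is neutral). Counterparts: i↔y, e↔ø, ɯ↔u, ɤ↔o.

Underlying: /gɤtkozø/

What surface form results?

/o/ harmonizes with /ɤ/ ([-round]) → [ɤ]
/ø/ harmonizes with /ɤ/ ([-round]) → [e]

[gɤtkɤze]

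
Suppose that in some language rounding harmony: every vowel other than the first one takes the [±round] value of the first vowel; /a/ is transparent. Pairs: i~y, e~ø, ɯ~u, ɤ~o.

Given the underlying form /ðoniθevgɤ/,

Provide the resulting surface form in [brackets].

[ðonyθøvgo]

/i/ harmonizes with /o/ ([+round]) → [y]
/e/ harmonizes with /o/ ([+round]) → [ø]
/ɤ/ harmonizes with /o/ ([+round]) → [o]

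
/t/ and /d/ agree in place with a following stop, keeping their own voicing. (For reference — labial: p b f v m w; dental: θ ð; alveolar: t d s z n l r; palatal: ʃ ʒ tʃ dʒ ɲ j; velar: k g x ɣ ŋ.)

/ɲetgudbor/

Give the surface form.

/t/ before /g/ (velar) → [k]
/d/ before /b/ (labial) → [b]

[ɲekgubbor]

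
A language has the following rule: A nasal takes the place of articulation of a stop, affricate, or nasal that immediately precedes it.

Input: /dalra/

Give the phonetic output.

no segment meets the rule's conditions; no change.

[dalra]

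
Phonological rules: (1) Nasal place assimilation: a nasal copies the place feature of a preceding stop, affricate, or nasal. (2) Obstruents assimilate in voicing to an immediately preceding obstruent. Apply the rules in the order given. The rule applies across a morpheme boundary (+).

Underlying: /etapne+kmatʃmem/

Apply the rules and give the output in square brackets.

Rule 1: /n/ after /p/ (labial) → [m]
Rule 1: /m/ after /k/ (velar) → [ŋ]
Rule 1: /m/ after /tʃ/ (palatal) → [ɲ]
After rule 1: etapme+kŋatʃɲem
Rule 2: no segment meets the rule's conditions; no change.

[etapme+kŋatʃɲem]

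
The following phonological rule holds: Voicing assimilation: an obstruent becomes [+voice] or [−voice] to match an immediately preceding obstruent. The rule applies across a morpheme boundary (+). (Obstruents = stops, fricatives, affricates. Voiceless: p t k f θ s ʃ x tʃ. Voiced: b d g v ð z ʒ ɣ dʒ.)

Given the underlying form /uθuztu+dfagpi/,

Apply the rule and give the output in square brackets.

[uθuzdu+dvagbi]

/t/ after /z/ (voiced) → [d]
/f/ after /d/ (voiced) → [v]
/p/ after /g/ (voiced) → [b]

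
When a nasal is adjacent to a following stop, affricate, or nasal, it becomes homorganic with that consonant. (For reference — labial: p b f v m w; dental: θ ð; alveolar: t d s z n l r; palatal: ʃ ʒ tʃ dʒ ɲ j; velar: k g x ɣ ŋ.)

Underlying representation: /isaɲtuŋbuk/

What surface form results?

[isantumbuk]

/ɲ/ before /t/ (alveolar) → [n]
/ŋ/ before /b/ (labial) → [m]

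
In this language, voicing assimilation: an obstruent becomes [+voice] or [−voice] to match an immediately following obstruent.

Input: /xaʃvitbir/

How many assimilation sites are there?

2

/ʃ/ before /v/ (voiced) → [ʒ]
/t/ before /b/ (voiced) → [d]
2 segments change.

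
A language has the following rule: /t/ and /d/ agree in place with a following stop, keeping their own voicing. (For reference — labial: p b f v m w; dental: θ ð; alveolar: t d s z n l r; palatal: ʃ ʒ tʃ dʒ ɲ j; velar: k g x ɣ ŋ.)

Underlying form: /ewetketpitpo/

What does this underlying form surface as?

/t/ before /k/ (velar) → [k]
/t/ before /p/ (labial) → [p]
/t/ before /p/ (labial) → [p]

[ewekkeppippo]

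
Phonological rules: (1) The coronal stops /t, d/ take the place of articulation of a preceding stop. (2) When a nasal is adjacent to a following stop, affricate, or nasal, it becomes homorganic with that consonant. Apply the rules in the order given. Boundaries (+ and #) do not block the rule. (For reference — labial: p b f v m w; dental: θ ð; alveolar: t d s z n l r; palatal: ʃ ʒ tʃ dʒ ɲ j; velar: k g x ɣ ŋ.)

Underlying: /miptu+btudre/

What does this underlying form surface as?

Rule 1: /t/ after /p/ (labial) → [p]
Rule 1: /t/ after /b/ (labial) → [p]
After rule 1: mippu+bpudre
Rule 2: no segment meets the rule's conditions; no change.

[mippu+bpudre]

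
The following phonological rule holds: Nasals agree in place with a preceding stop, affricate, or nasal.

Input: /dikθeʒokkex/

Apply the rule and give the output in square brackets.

[dikθeʒokkex]

no segment meets the rule's conditions; no change.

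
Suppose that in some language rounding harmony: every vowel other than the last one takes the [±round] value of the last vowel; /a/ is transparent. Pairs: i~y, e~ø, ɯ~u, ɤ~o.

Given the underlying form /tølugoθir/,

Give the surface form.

/ø/ harmonizes with /i/ ([-round]) → [e]
/u/ harmonizes with /i/ ([-round]) → [ɯ]
/o/ harmonizes with /i/ ([-round]) → [ɤ]

[telɯgɤθir]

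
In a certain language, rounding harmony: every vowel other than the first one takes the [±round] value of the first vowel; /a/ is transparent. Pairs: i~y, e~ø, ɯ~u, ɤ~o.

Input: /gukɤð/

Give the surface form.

/ɤ/ harmonizes with /u/ ([+round]) → [o]

[gukoð]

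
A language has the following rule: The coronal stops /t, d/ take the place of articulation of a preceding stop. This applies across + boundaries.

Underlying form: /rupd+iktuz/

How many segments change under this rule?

2

/d/ after /p/ (labial) → [b]
/t/ after /k/ (velar) → [k]
2 segments change.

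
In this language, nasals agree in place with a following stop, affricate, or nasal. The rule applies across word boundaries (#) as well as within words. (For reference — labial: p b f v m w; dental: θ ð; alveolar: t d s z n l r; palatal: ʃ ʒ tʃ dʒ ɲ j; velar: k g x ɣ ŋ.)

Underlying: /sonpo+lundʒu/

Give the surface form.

/n/ before /p/ (labial) → [m]
/n/ before /dʒ/ (palatal) → [ɲ]

[sompo+luɲdʒu]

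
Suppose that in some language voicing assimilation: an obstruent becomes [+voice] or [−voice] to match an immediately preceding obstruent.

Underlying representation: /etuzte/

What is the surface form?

/t/ after /z/ (voiced) → [d]

[etuzde]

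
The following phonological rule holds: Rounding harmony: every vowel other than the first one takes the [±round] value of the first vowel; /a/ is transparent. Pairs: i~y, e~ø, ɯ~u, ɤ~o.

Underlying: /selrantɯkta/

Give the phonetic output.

no segment meets the rule's conditions; no change.

[selrantɯkta]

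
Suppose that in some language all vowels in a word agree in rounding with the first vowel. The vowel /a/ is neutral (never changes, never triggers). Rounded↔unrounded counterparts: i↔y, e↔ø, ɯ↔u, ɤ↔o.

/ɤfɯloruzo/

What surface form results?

[ɤfɯlɤrɯzɤ]

/o/ harmonizes with /ɤ/ ([-round]) → [ɤ]
/u/ harmonizes with /ɤ/ ([-round]) → [ɯ]
/o/ harmonizes with /ɤ/ ([-round]) → [ɤ]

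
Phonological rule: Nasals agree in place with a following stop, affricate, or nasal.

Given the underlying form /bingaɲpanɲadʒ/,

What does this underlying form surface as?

[biŋgampaɲɲadʒ]

/n/ before /g/ (velar) → [ŋ]
/ɲ/ before /p/ (labial) → [m]
/n/ before /ɲ/ (palatal) → [ɲ]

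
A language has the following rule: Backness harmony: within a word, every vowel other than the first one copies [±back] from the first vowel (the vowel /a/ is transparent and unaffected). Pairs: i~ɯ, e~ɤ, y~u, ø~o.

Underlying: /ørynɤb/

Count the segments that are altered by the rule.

1

/ɤ/ harmonizes with /ø/ ([-back]) → [e]
1 segment changes.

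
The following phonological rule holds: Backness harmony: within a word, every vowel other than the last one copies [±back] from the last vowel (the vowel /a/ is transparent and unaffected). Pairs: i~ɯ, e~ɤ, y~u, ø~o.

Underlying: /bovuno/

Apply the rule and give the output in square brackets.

[bovuno]

no segment meets the rule's conditions; no change.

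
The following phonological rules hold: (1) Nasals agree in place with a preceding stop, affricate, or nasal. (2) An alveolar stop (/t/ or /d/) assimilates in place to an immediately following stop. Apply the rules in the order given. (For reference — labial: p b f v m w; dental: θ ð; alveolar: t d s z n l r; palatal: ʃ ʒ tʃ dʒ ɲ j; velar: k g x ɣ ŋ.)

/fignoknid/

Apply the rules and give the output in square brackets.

[figŋokŋid]

Rule 1: /n/ after /g/ (velar) → [ŋ]
Rule 1: /n/ after /k/ (velar) → [ŋ]
After rule 1: figŋokŋid
Rule 2: no segment meets the rule's conditions; no change.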